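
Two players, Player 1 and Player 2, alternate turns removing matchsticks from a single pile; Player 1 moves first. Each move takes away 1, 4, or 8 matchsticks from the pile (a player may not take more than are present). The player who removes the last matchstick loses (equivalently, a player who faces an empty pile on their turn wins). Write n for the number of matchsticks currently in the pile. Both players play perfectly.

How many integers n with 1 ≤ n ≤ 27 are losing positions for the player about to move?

Label each position W (a win for the player to move) or L (a loss). A position with no legal move is W; any other position is W exactly when some move reaches an L, and L when every move reaches a W.
n=0: no move; the opponent has just taken the last matchstick and therefore loses → W
n=1: L (sole option 0(W) is W)
n=2: W (go to 1, an L position)
n=3: L (sole option 2(W) is W)
n=4: W (go to 3, an L position)
n=5: W (go to 1, an L position)
n=6: L (options 5(W), 2(W) are all W)
n=7: W (go to 6, an L position)
n=8: L (options 7(W), 4(W), 0(W) are all W)
n=9: W (go to 8, an L position)
n=10: W (go to 6, an L position)
n=11: W (go to 3, an L position)
n=12: W (go to 8, an L position)
n=13: L (options 12(W), 9(W), 5(W) are all W)
n=14: W (go to 13, an L position)
n=15: L (options 14(W), 11(W), 7(W) are all W)
n=16: W (go to 15, an L position)
n=17: W (go to 13, an L position)
n=18: L (options 17(W), 14(W), 10(W) are all W)
n=19: W (go to 18, an L position)
n=20: L (options 19(W), 16(W), 12(W) are all W)
n=21: W (go to 20, an L position)
n=22: W (go to 18, an L position)
n=23: W (go to 15, an L position)
n=24: W (go to 20, an L position)
n=25: L (options 24(W), 21(W), 17(W) are all W)
n=26: W (go to 25, an L position)
n=27: L (options 26(W), 23(W), 19(W) are all W)
L entries with 1 ≤ n ≤ 27 (the range starts at n=1): n = 1, 3, 6, 8, 13, 15, 18, 20, 25, 27; that makes 10.

10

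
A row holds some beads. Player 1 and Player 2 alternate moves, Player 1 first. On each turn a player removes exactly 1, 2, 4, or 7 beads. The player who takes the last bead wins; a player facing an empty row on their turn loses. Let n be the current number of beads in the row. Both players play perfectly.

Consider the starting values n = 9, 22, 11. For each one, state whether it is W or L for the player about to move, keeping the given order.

Positions with no move are L. A position that does have a move is losing for the player to move precisely when every available move leads to a winning position for the opponent. Fill in the labels:
n=0: no move → L
n=1: reaches L-position 0 → W
n=2: reaches L-position 0 → W
n=3: only reaches 2(W), 1(W), all W → L
n=4: reaches L-position 3 → W
n=5: reaches L-position 3 → W
n=6: only reaches 5(W), 4(W), 2(W), all W → L
n=7: reaches L-position 6 → W
n=8: reaches L-position 6 → W
n=9: only reaches 8(W), 7(W), 5(W), 2(W), all W → L
n=10: reaches L-position 9 → W
n=11: reaches L-position 9 → W
n=12: only reaches 11(W), 10(W), 8(W), 5(W), all W → L
n=13: reaches L-position 12 → W
n=14: reaches L-position 12 → W
n=15: only reaches 14(W), 13(W), 11(W), 8(W), all W → L
n=16: reaches L-position 15 → W
n=17: reaches L-position 15 → W
n=18: only reaches 17(W), 16(W), 14(W), 11(W), all W → L
n=19: reaches L-position 18 → W
n=20: reaches L-position 18 → W
n=21: only reaches 20(W), 19(W), 17(W), 14(W), all W → L
n=22: reaches L-position 21 → W

9: L, 22: W, 11: W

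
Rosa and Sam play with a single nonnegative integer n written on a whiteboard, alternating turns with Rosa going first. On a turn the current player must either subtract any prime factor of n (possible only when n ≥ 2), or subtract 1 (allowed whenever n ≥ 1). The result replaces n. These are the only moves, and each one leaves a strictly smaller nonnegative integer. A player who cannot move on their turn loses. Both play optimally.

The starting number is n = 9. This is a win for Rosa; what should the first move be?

Label each position W (a win for the player to move) or L (a loss). A position with no legal move is L; any other position is W exactly when some move reaches an L, and L when every move reaches a W.
n=0: no move → L
n=1: reaches L-position 0 → W
n=2: reaches L-position 0 → W
n=3: reaches L-position 0 → W
n=4: only reaches 2(W), 3(W), all W → L
n=5: reaches L-position 0 → W
n=6: reaches L-position 4 → W
n=7: reaches L-position 0 → W
n=8: only reaches 6(W), 7(W), all W → L
n=9: reaches L-position 8 → W
From 9, the L positions reachable in one move are: 8.

Move to 8.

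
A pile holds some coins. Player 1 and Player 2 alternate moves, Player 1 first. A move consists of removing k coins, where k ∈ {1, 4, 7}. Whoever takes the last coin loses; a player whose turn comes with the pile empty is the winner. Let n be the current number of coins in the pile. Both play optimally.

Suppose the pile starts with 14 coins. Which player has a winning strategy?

Player 2 wins.

Classify positions by backward induction: terminal positions (no move available) are W. From any other position, the mover wins iff some move reaches an L.
n=0: no move; the opponent has just taken the last coin and therefore loses → W
n=1: the only move is to 0(W), a W ⇒ L
n=2: can move to 1, which is L ⇒ W
n=3: the only move is to 2(W), a W ⇒ L
n=4: can move to 3, which is L ⇒ W
n=5: can move to 1, which is L ⇒ W
n=6: moves to 5(W), 2(W); every one is W ⇒ L
n=7: can move to 6, which is L ⇒ W
n=8: can move to 1, which is L ⇒ W
n=9: moves to 8(W), 5(W), 2(W); every one is W ⇒ L
n=10: can move to 9, which is L ⇒ W
n=11: moves to 10(W), 7(W), 4(W); every one is W ⇒ L
n=12: can move to 11, which is L ⇒ W
n=13: can move to 9, which is L ⇒ W
n=14: moves to 13(W), 10(W), 7(W); every one is W ⇒ L
Every move from 14 reaches a W position, so the mover loses.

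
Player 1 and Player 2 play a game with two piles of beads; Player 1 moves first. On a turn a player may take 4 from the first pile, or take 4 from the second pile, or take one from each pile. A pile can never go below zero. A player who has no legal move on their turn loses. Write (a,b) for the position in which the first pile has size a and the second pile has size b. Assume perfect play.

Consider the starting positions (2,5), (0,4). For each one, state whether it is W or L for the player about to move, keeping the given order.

(2,5): L, (0,4): W

Work bottom-up. With no move the player to move loses. Otherwise the position is W if at least one move leads to an L position for the opponent, and L if every move leads to a W.
No move ever increases a pile, so every position that can arise here has a ≤ 2 and b ≤ 5; it is enough to label the cells with 0 ≤ a ≤ 2 and 0 ≤ b ≤ 5.
Every move lowers a or b (never raises either), so fill the grid row by row in increasing a, and left to right within a row: each cell's successors are then already labelled.
      b=0  b=1  b=2  b=3  b=4  b=5
a=0:    L    L    L    L    W    W
a=1:    L    W    W    W    W    L
a=2:    L    W    L    L    W    L
Cells with no legal move (terminal, hence L): (0,0), (0,1), (0,2), (0,3), (1,0), (2,0).
The remaining L cells, each justified by listing all of its moves:
(1,5): only reaches (1,1)(W), (0,4)(W), all W → L
(2,2): only reaches (1,1)(W), which is W → L
(2,3): only reaches (1,2)(W), which is W → L
(2,5): only reaches (2,1)(W), (1,4)(W), all W → L
Every other cell has at least one move into one of the L cells above, so it is W.
(2,5): one of the L cells justified above, so L
(0,4): the move to (0,0) reaches an L cell, so W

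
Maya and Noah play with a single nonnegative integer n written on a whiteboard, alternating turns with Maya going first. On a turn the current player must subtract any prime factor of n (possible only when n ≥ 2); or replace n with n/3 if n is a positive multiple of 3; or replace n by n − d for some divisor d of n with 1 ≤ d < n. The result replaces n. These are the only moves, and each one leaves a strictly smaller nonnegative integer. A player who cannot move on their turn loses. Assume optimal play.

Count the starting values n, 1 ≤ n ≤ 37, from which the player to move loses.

Classify positions by backward induction: terminal positions (no move available) are L. From any other position, the mover wins iff some move reaches an L.
n=0: no move → L
n=1: no move → L
n=2: can move to 0, which is L ⇒ W
n=3: can move to 0, which is L ⇒ W
n=4: moves to 2(W), 3(W); every one is W ⇒ L
n=5: can move to 0, which is L ⇒ W
n=6: can move to 4, which is L ⇒ W
n=7: can move to 0, which is L ⇒ W
n=8: can move to 4, which is L ⇒ W
n=9: moves to 3(W), 6(W), 8(W); every one is W ⇒ L
n=10: can move to 9, which is L ⇒ W
n=11: can move to 0, which is L ⇒ W
n=12: can move to 4, which is L ⇒ W
n=13: can move to 0, which is L ⇒ W
n=14: moves to 7(W), 12(W), 13(W); every one is W ⇒ L
n=15: can move to 14, which is L ⇒ W
n=16: can move to 14, which is L ⇒ W
n=17: can move to 0, which is L ⇒ W
n=18: can move to 9, which is L ⇒ W
n=19: can move to 0, which is L ⇒ W
n=20: moves to 10(W), 15(W), 16(W), 18(W), 19(W); every one is W ⇒ L
n=21: can move to 14, which is L ⇒ W
n=22: can move to 20, which is L ⇒ W
n=23: can move to 0, which is L ⇒ W
n=24: can move to 20, which is L ⇒ W
n=25: can move to 20, which is L ⇒ W
n=26: moves to 13(W), 24(W), 25(W); every one is W ⇒ L
n=27: can move to 9, which is L ⇒ W
n=28: can move to 14, which is L ⇒ W
n=29: can move to 0, which is L ⇒ W
n=30: can move to 20, which is L ⇒ W
n=31: can move to 0, which is L ⇒ W
n=32: moves to 16(W), 24(W), 28(W), 30(W), 31(W); every one is W ⇒ L
n=33: can move to 32, which is L ⇒ W
n=34: can move to 32, which is L ⇒ W
n=35: moves to 28(W), 30(W), 34(W); every one is W ⇒ L
n=36: can move to 32, which is L ⇒ W
n=37: can move to 0, which is L ⇒ W
L entries with 1 ≤ n ≤ 37 (n=0 is outside the asked range and is not counted): n = 1, 4, 9, 14, 20, 26, 32, 35; that makes 8.

8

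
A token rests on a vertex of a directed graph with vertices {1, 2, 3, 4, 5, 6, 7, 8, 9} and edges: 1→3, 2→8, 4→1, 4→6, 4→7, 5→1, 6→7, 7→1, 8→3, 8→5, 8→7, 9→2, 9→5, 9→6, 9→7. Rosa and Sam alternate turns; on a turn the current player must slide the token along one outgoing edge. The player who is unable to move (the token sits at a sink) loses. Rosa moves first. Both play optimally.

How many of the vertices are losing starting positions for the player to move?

Compute win/loss labels from the base case upward. A position with no move is L. Any other position is W if it can reach an L in one move, else L.
Every edge goes from a vertex to one that appears earlier in the order 3, 1, 5, 7, 8, 6, 2, 4, 9, so processing vertices in that order labels each vertex after all of its successors.
3: no outgoing edge → L
1: W (go to 3, an L position)
5: L (sole option 1(W) is W)
7: L (sole option 1(W) is W)
8: W (go to 7, an L position)
6: W (go to 7, an L position)
2: L (sole option 8(W) is W)
4: W (go to 7, an L position)
9: W (go to 2, an L position)
The L vertices are 2, 3, 5, 7; that is 4 in all.

4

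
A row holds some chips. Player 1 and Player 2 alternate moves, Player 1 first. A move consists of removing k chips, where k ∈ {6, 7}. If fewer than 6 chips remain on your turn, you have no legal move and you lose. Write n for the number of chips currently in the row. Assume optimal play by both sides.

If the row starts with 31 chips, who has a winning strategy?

Classify positions by backward induction: terminal positions (no move available) are L. From any other position, the mover wins iff some move reaches an L.
n=0: no move → L
n=1: no move → L
n=2: no move → L
n=3: no move → L
n=4: no move → L
n=5: no move → L
n=6: W (go to 0, an L position)
n=7: W (go to 1, an L position)
n=8: W (go to 2, an L position)
n=9: W (go to 3, an L position)
n=10: W (go to 4, an L position)
n=11: W (go to 5, an L position)
n=12: W (go to 5, an L position)
n=13: L (options 7(W), 6(W) are all W)
n=14: L (options 8(W), 7(W) are all W)
n=15: L (options 9(W), 8(W) are all W)
n=16: L (options 10(W), 9(W) are all W)
n=17: L (options 11(W), 10(W) are all W)
n=18: L (options 12(W), 11(W) are all W)
n=19: W (go to 13, an L position)
n=20: W (go to 14, an L position)
n=21: W (go to 15, an L position)
n=22: W (go to 16, an L position)
n=23: W (go to 17, an L position)
n=24: W (go to 18, an L position)
n=25: W (go to 18, an L position)
n=26: L (options 20(W), 19(W) are all W)
n=27: L (options 21(W), 20(W) are all W)
n=28: L (options 22(W), 21(W) are all W)
n=29: L (options 23(W), 22(W) are all W)
n=30: L (options 24(W), 23(W) are all W)
n=31: L (options 25(W), 24(W) are all W)
The starting position 31 is L: whatever Player 1 does, the opponent receives a W position.

Player 2 wins.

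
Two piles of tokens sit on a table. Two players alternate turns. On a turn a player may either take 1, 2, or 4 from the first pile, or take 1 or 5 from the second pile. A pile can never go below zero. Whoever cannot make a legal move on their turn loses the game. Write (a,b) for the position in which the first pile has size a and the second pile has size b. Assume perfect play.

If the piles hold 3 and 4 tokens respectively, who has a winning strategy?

Use the standard recursion: the mover loses at a terminal position; elsewhere, the mover wins exactly when some move hands the opponent an L position.
No move ever increases a pile, so every position that can arise here has a ≤ 3 and b ≤ 4; it is enough to label the cells with 0 ≤ a ≤ 3 and 0 ≤ b ≤ 4.
Every move lowers a or b (never raises either), so fill the grid row by row in increasing a, and left to right within a row: each cell's successors are then already labelled.
      b=0  b=1  b=2  b=3  b=4
a=0:    L    W    L    W    L
a=1:    W    L    W    L    W
a=2:    W    W    W    W    W
a=3:    L    W    L    W    L
Cells with no legal move (terminal, hence L): (0,0).
The remaining L cells, each justified by listing all of its moves:
(0,2): the only move is to (0,1)(W), a W ⇒ L
(0,4): the only move is to (0,3)(W), a W ⇒ L
(1,1): moves to (0,1)(W), (1,0)(W); every one is W ⇒ L
(1,3): moves to (0,3)(W), (1,2)(W); every one is W ⇒ L
(3,0): moves to (2,0)(W), (1,0)(W); every one is W ⇒ L
(3,2): moves to (2,2)(W), (1,2)(W), (3,1)(W); every one is W ⇒ L
(3,4): moves to (2,4)(W), (1,4)(W), (3,3)(W); every one is W ⇒ L
Every other cell has at least one move into one of the L cells above, so it is W.
The starting position (3,4) is L: whatever the player to move does, the opponent receives a W position.

The second player wins.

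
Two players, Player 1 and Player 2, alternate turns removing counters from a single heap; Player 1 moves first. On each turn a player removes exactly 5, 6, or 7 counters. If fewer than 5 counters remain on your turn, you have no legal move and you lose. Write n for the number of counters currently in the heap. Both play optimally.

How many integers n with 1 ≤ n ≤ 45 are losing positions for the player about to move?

19

Work bottom-up. With no move the player to move loses. Otherwise the position is W if at least one move leads to an L position for the opponent, and L if every move leads to a W.
n=0: no move → L
n=1: no move → L
n=2: no move → L
n=3: no move → L
n=4: no move → L
n=5: →0(L), so W
n=6: →1(L), so W
n=7: →2(L), so W
n=8: →3(L), so W
n=9: →4(L), so W
n=10: →4(L), so W
n=11: →4(L), so W
n=12: →7(W), 6(W), 5(W) — all W, so L
n=13: →8(W), 7(W), 6(W) — all W, so L
n=14: →9(W), 8(W), 7(W) — all W, so L
n=15: →10(W), 9(W), 8(W) — all W, so L
n=16: →11(W), 10(W), 9(W) — all W, so L
n=17: →12(L), so W
n=18: →13(L), so W
n=19: →14(L), so W
n=20: →15(L), so W
n=21: →16(L), so W
n=22: →16(L), so W
n=23: →16(L), so W
n=24: →19(W), 18(W), 17(W) — all W, so L
n=25: →20(W), 19(W), 18(W) — all W, so L
n=26: →21(W), 20(W), 19(W) — all W, so L
n=27: →22(W), 21(W), 20(W) — all W, so L
n=28: →23(W), 22(W), 21(W) — all W, so L
n=29: →24(L), so W
n=30: →25(L), so W
n=31: →26(L), so W
n=32: →27(L), so W
n=33: →28(L), so W
n=34: →28(L), so W
n=35: →28(L), so W
n=36: →31(W), 30(W), 29(W) — all W, so L
n=37: →32(W), 31(W), 30(W) — all W, so L
n=38: →33(W), 32(W), 31(W) — all W, so L
n=39: →34(W), 33(W), 32(W) — all W, so L
n=40: →35(W), 34(W), 33(W) — all W, so L
n=41: →36(L), so W
n=42: →37(L), so W
n=43: →38(L), so W
n=44: →39(L), so W
n=45: →40(L), so W
L entries with 1 ≤ n ≤ 45 (n=0 is outside the asked range and is not counted): n = 1, 2, 3, 4, 12, 13, 14, 15, 16, 24, 25, 26, 27, 28, 36, 37, 38, 39, 40; that makes 19.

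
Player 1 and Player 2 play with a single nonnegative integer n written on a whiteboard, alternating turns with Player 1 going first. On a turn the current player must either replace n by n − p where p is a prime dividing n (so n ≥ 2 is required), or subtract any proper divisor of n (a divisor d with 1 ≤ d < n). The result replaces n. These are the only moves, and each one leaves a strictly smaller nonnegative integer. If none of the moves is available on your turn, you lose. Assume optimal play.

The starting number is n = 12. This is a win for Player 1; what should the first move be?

Move to 9.

Classify positions by backward induction: terminal positions (no move available) are L. From any other position, the mover wins iff some move reaches an L.
n=0: no move → L
n=1: no move → L
n=2: can move to 0, which is L ⇒ W
n=3: can move to 0, which is L ⇒ W
n=4: moves to 2(W), 3(W); every one is W ⇒ L
n=5: can move to 0, which is L ⇒ W
n=6: can move to 4, which is L ⇒ W
n=7: can move to 0, which is L ⇒ W
n=8: can move to 4, which is L ⇒ W
n=9: moves to 6(W), 8(W); every one is W ⇒ L
n=10: can move to 9, which is L ⇒ W
n=11: can move to 0, which is L ⇒ W
n=12: can move to 9, which is L ⇒ W
From 12, the L positions reachable in one move are: 9.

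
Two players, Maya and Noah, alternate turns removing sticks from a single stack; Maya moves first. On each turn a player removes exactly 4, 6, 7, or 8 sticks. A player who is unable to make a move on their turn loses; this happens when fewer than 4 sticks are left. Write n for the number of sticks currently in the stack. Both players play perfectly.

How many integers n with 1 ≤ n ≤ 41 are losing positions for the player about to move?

15

Use the standard recursion: the mover loses at a terminal position; elsewhere, the mover wins exactly when some move hands the opponent an L position.
n=0: no move → L
n=1: no move → L
n=2: no move → L
n=3: no move → L
n=4: reaches L-position 0 → W
n=5: reaches L-position 1 → W
n=6: reaches L-position 2 → W
n=7: reaches L-position 3 → W
n=8: reaches L-position 2 → W
n=9: reaches L-position 3 → W
n=10: reaches L-position 3 → W
n=11: reaches L-position 3 → W
n=12: only reaches 8(W), 6(W), 5(W), 4(W), all W → L
n=13: only reaches 9(W), 7(W), 6(W), 5(W), all W → L
n=14: only reaches 10(W), 8(W), 7(W), 6(W), all W → L
n=15: only reaches 11(W), 9(W), 8(W), 7(W), all W → L
n=16: reaches L-position 12 → W
n=17: reaches L-position 13 → W
n=18: reaches L-position 14 → W
n=19: reaches L-position 15 → W
n=20: reaches L-position 14 → W
n=21: reaches L-position 15 → W
n=22: reaches L-position 15 → W
n=23: reaches L-position 15 → W
n=24: only reaches 20(W), 18(W), 17(W), 16(W), all W → L
n=25: only reaches 21(W), 19(W), 18(W), 17(W), all W → L
n=26: only reaches 22(W), 20(W), 19(W), 18(W), all W → L
n=27: only reaches 23(W), 21(W), 20(W), 19(W), all W → L
n=28: reaches L-position 24 → W
n=29: reaches L-position 25 → W
n=30: reaches L-position 26 → W
n=31: reaches L-position 27 → W
n=32: reaches L-position 26 → W
n=33: reaches L-position 27 → W
n=34: reaches L-position 27 → W
n=35: reaches L-position 27 → W
n=36: only reaches 32(W), 30(W), 29(W), 28(W), all W → L
n=37: only reaches 33(W), 31(W), 30(W), 29(W), all W → L
n=38: only reaches 34(W), 32(W), 31(W), 30(W), all W → L
n=39: only reaches 35(W), 33(W), 32(W), 31(W), all W → L
n=40: reaches L-position 36 → W
n=41: reaches L-position 37 → W
L entries with 1 ≤ n ≤ 41 (n=0 is outside the asked range and is not counted): n = 1, 2, 3, 12, 13, 14, 15, 24, 25, 26, 27, 36, 37, 38, 39; that makes 15.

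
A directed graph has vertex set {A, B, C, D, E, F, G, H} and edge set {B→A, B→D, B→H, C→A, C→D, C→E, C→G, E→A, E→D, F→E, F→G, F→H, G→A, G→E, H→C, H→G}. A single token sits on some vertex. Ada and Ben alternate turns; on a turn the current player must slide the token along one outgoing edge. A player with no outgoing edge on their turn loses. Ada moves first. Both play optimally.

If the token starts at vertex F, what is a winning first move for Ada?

Move to H.

Label each position W (a win for the player to move) or L (a loss). A position with no legal move is L; any other position is W exactly when some move reaches an L, and L when every move reaches a W.
Every edge goes from a vertex to one that appears earlier in the order D, A, E, G, C, H, F, B, so processing vertices in that order labels each vertex after all of its successors.
D: no outgoing edge → L
A: no outgoing edge → L
E: →A(L), so W
G: →A(L), so W
C: →A(L), so W
H: →C(W), G(W) — all W, so L
F: →H(L), so W
B: →H(L), so W
From F, the L positions reachable in one move are: H.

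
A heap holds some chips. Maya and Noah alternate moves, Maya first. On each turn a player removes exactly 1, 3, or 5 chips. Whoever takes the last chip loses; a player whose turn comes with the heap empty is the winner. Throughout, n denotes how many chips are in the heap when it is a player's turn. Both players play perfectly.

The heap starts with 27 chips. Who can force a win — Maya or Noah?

Noah wins.

Compute win/loss labels from the base case upward. A position with no move is W. Any other position is W if it can reach an L in one move, else L.
n=0: no move; the opponent has just taken the last chip and therefore loses → W
n=1: only reaches 0(W), which is W → L
n=2: reaches L-position 1 → W
n=3: only reaches 2(W), 0(W), all W → L
n=4: reaches L-position 3 → W
n=5: only reaches 4(W), 2(W), 0(W), all W → L
n=6: reaches L-position 5 → W
n=7: only reaches 6(W), 4(W), 2(W), all W → L
n=8: reaches L-position 7 → W
n=9: only reaches 8(W), 6(W), 4(W), all W → L
n=10: reaches L-position 9 → W
n=11: only reaches 10(W), 8(W), 6(W), all W → L
n=12: reaches L-position 11 → W
n=13: only reaches 12(W), 10(W), 8(W), all W → L
n=14: reaches L-position 13 → W
n=15: only reaches 14(W), 12(W), 10(W), all W → L
n=16: reaches L-position 15 → W
n=17: only reaches 16(W), 14(W), 12(W), all W → L
n=18: reaches L-position 17 → W
n=19: only reaches 18(W), 16(W), 14(W), all W → L
n=20: reaches L-position 19 → W
n=21: only reaches 20(W), 18(W), 16(W), all W → L
n=22: reaches L-position 21 → W
n=23: only reaches 22(W), 20(W), 18(W), all W → L
n=24: reaches L-position 23 → W
n=25: only reaches 24(W), 22(W), 20(W), all W → L
n=26: reaches L-position 25 → W
n=27: only reaches 26(W), 24(W), 22(W), all W → L
Every move from 27 reaches a W position, so the mover loses.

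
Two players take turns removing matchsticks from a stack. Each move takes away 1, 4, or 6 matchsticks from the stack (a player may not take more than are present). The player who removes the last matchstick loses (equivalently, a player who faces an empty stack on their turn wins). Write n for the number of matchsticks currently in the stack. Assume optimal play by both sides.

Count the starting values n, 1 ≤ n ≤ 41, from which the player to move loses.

17

Label each position W (a win for the player to move) or L (a loss). A position with no legal move is W; any other position is W exactly when some move reaches an L, and L when every move reaches a W.
n=0: no move; the opponent has just taken the last matchstick and therefore loses → W
n=1: L (sole option 0(W) is W)
n=2: W (go to 1, an L position)
n=3: L (sole option 2(W) is W)
n=4: W (go to 3, an L position)
n=5: W (go to 1, an L position)
n=6: L (options 5(W), 2(W), 0(W) are all W)
n=7: W (go to 6, an L position)
n=8: L (options 7(W), 4(W), 2(W) are all W)
n=9: W (go to 8, an L position)
n=10: W (go to 6, an L position)
n=11: L (options 10(W), 7(W), 5(W) are all W)
n=12: W (go to 11, an L position)
n=13: L (options 12(W), 9(W), 7(W) are all W)
n=14: W (go to 13, an L position)
n=15: W (go to 11, an L position)
n=16: L (options 15(W), 12(W), 10(W) are all W)
n=17: W (go to 16, an L position)
n=18: L (options 17(W), 14(W), 12(W) are all W)
n=19: W (go to 18, an L position)
n=20: W (go to 16, an L position)
n=21: L (options 20(W), 17(W), 15(W) are all W)
n=22: W (go to 21, an L position)
n=23: L (options 22(W), 19(W), 17(W) are all W)
n=24: W (go to 23, an L position)
n=25: W (go to 21, an L position)
n=26: L (options 25(W), 22(W), 20(W) are all W)
n=27: W (go to 26, an L position)
n=28: L (options 27(W), 24(W), 22(W) are all W)
n=29: W (go to 28, an L position)
n=30: W (go to 26, an L position)
n=31: L (options 30(W), 27(W), 25(W) are all W)
n=32: W (go to 31, an L position)
n=33: L (options 32(W), 29(W), 27(W) are all W)
n=34: W (go to 33, an L position)
n=35: W (go to 31, an L position)
n=36: L (options 35(W), 32(W), 30(W) are all W)
n=37: W (go to 36, an L position)
n=38: L (options 37(W), 34(W), 32(W) are all W)
n=39: W (go to 38, an L position)
n=40: W (go to 36, an L position)
n=41: L (options 40(W), 37(W), 35(W) are all W)
L entries with 1 ≤ n ≤ 41 (the range starts at n=1): n = 1, 3, 6, 8, 11, 13, 16, 18, 21, 23, 26, 28, 31, 33, 36, 38, 41; that makes 17.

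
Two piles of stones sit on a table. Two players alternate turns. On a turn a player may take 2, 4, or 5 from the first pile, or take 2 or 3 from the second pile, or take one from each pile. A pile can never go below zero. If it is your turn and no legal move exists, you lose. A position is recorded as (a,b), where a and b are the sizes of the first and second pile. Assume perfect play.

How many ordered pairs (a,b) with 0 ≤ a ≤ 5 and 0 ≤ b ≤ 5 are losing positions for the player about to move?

12

Work bottom-up. With no move the player to move loses. Otherwise the position is W if at least one move leads to an L position for the opponent, and L if every move leads to a W.
Every move lowers a or b (never raises either), so fill the grid row by row in increasing a, and left to right within a row: each cell's successors are then already labelled.
      b=0  b=1  b=2  b=3  b=4  b=5
a=0:    L    L    W    W    W    L
a=1:    L    W    W    W    L    L
a=2:    W    W    L    L    W    W
a=3:    W    L    L    W    W    W
a=4:    W    W    W    W    L    W
a=5:    W    W    W    L    W    W
Cells with no legal move (terminal, hence L): (0,0), (0,1), (1,0).
The remaining L cells, each justified by listing all of its moves:
(0,5): moves to (0,3)(W), (0,2)(W); every one is W ⇒ L
(1,4): moves to (1,2)(W), (1,1)(W), (0,3)(W); every one is W ⇒ L
(1,5): moves to (1,3)(W), (1,2)(W), (0,4)(W); every one is W ⇒ L
(2,2): moves to (0,2)(W), (2,0)(W), (1,1)(W); every one is W ⇒ L
(2,3): moves to (0,3)(W), (2,1)(W), (2,0)(W), (1,2)(W); every one is W ⇒ L
(3,1): moves to (1,1)(W), (2,0)(W); every one is W ⇒ L
(3,2): moves to (1,2)(W), (3,0)(W), (2,1)(W); every one is W ⇒ L
(4,4): moves to (2,4)(W), (0,4)(W), (4,2)(W), (4,1)(W), (3,3)(W); every one is W ⇒ L
(5,3): moves to (3,3)(W), (1,3)(W), (0,3)(W), (5,1)(W), (5,0)(W), (4,2)(W); every one is W ⇒ L
Every other cell has at least one move into one of the L cells above, so it is W.
L cells per row: a=0: 3, a=1: 3, a=2: 2, a=3: 2, a=4: 1, a=5: 1; total 12.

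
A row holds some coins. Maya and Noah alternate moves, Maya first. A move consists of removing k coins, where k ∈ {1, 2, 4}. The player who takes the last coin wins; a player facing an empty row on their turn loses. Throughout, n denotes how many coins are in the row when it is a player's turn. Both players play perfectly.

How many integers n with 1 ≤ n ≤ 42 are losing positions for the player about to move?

Use the standard recursion: the mover loses at a terminal position; elsewhere, the mover wins exactly when some move hands the opponent an L position.
n=0: no move → L
n=1: →0(L), so W
n=2: →0(L), so W
n=3: →2(W), 1(W) — all W, so L
n=4: →3(L), so W
n=5: →3(L), so W
n=6: →5(W), 4(W), 2(W) — all W, so L
n=7: →6(L), so W
n=8: →6(L), so W
n=9: →8(W), 7(W), 5(W) — all W, so L
n=10: →9(L), so W
n=11: →9(L), so W
n=12: →11(W), 10(W), 8(W) — all W, so L
n=13: →12(L), so W
n=14: →12(L), so W
n=15: →14(W), 13(W), 11(W) — all W, so L
n=16: →15(L), so W
n=17: →15(L), so W
n=18: →17(W), 16(W), 14(W) — all W, so L
n=19: →18(L), so W
n=20: →18(L), so W
n=21: →20(W), 19(W), 17(W) — all W, so L
n=22: →21(L), so W
n=23: →21(L), so W
n=24: →23(W), 22(W), 20(W) — all W, so L
n=25: →24(L), so W
n=26: →24(L), so W
n=27: →26(W), 25(W), 23(W) — all W, so L
n=28: →27(L), so W
n=29: →27(L), so W
n=30: →29(W), 28(W), 26(W) — all W, so L
n=31: →30(L), so W
n=32: →30(L), so W
n=33: →32(W), 31(W), 29(W) — all W, so L
n=34: →33(L), so W
n=35: →33(L), so W
n=36: →35(W), 34(W), 32(W) — all W, so L
n=37: →36(L), so W
n=38: →36(L), so W
n=39: →38(W), 37(W), 35(W) — all W, so L
n=40: →39(L), so W
n=41: →39(L), so W
n=42: →41(W), 40(W), 38(W) — all W, so L
L entries with 1 ≤ n ≤ 42 (n=0 is outside the asked range and is not counted): n = 3, 6, 9, 12, 15, 18, 21, 24, 27, 30, 33, 36, 39, 42; that makes 14.

14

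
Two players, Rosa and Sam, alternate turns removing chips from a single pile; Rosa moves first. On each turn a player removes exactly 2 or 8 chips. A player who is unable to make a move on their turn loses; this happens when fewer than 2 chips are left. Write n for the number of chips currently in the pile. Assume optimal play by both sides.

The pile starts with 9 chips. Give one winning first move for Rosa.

Compute win/loss labels from the base case upward. A position with no move is L. Any other position is W if it can reach an L in one move, else L.
n=0: no move → L
n=1: no move → L
n=2: →0(L), so W
n=3: →1(L), so W
n=4: →2(W) only, which is W, so L
n=5: →3(W) only, which is W, so L
n=6: →4(L), so W
n=7: →5(L), so W
n=8: →0(L), so W
n=9: →1(L), so W
From 9, the L positions reachable in one move are: 1.

Remove 8, leaving 1.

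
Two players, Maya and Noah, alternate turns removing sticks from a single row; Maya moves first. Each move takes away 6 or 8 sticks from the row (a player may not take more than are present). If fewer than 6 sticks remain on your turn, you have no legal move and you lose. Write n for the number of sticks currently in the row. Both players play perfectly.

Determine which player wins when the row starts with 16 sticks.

Noah wins.

Work bottom-up. With no move the player to move loses. Otherwise the position is W if at least one move leads to an L position for the opponent, and L if every move leads to a W.
n=0: no move → L
n=1: no move → L
n=2: no move → L
n=3: no move → L
n=4: no move → L
n=5: no move → L
n=6: W (go to 0, an L position)
n=7: W (go to 1, an L position)
n=8: W (go to 2, an L position)
n=9: W (go to 3, an L position)
n=10: W (go to 4, an L position)
n=11: W (go to 5, an L position)
n=12: W (go to 4, an L position)
n=13: W (go to 5, an L position)
n=14: L (options 8(W), 6(W) are all W)
n=15: L (options 9(W), 7(W) are all W)
n=16: L (options 10(W), 8(W) are all W)
The starting position 16 is L: whatever Maya does, the opponent receives a W position.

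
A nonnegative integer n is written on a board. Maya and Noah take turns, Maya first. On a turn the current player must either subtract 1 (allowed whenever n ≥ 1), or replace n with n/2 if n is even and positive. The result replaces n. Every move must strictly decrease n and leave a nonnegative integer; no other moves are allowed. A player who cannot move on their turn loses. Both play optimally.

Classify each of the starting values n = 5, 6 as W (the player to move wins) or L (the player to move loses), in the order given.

5: L, 6: W

Work bottom-up. With no move the player to move loses. Otherwise the position is W if at least one move leads to an L position for the opponent, and L if every move leads to a W.
n=0: no move → L
n=1: W (go to 0, an L position)
n=2: L (sole option 1(W) is W)
n=3: W (go to 2, an L position)
n=4: W (go to 2, an L position)
n=5: L (sole option 4(W) is W)
n=6: W (go to 5, an L position)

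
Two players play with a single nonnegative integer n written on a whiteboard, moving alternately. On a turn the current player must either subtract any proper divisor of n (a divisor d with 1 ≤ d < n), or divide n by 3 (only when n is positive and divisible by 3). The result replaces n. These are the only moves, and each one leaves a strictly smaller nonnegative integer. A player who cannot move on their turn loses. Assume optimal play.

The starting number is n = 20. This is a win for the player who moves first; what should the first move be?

Move to 15.

Work bottom-up. With no move the player to move loses. Otherwise the position is W if at least one move leads to an L position for the opponent, and L if every move leads to a W.
n=0: no move → L
n=1: no move → L
n=2: can move to 1, which is L ⇒ W
n=3: can move to 1, which is L ⇒ W
n=4: moves to 2(W), 3(W); every one is W ⇒ L
n=5: can move to 4, which is L ⇒ W
n=6: can move to 4, which is L ⇒ W
n=7: the only move is to 6(W), a W ⇒ L
n=8: can move to 4, which is L ⇒ W
n=9: moves to 3(W), 6(W), 8(W); every one is W ⇒ L
n=10: can move to 9, which is L ⇒ W
n=11: the only move is to 10(W), a W ⇒ L
n=12: can move to 4, which is L ⇒ W
n=13: the only move is to 12(W), a W ⇒ L
n=14: can move to 7, which is L ⇒ W
n=15: moves to 5(W), 10(W), 12(W), 14(W); every one is W ⇒ L
n=16: can move to 15, which is L ⇒ W
n=17: the only move is to 16(W), a W ⇒ L
n=18: can move to 9, which is L ⇒ W
n=19: the only move is to 18(W), a W ⇒ L
n=20: can move to 15, which is L ⇒ W
From 20, the L positions reachable in one move are: 15, 19. Any move reaching one of these is winning.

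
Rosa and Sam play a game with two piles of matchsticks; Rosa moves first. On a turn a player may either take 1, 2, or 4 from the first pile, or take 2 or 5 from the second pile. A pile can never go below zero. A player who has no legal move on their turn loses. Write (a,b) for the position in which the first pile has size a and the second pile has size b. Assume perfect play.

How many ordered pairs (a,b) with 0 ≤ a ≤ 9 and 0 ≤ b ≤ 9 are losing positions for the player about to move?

35

Positions with no move are L. A position that does have a move is losing for the player to move precisely when every available move leads to a winning position for the opponent. Fill in the labels:
Every move lowers a or b (never raises either), so fill the grid row by row in increasing a, and left to right within a row: each cell's successors are then already labelled.
      b=0  b=1  b=2  b=3  b=4  b=5  b=6  b=7  b=8  b=9
a=0:    L    L    W    W    L    W    W    L    L    W
a=1:    W    W    L    L    W    W    L    W    W    L
a=2:    W    W    W    W    W    L    W    W    W    W
a=3:    L    L    W    W    L    W    W    L    L    W
a=4:    W    W    L    L    W    W    L    W    W    L
a=5:    W    W    W    W    W    L    W    W    W    W
a=6:    L    L    W    W    L    W    W    L    L    W
a=7:    W    W    L    L    W    W    L    W    W    L
a=8:    W    W    W    W    W    L    W    W    W    W
a=9:    L    L    W    W    L    W    W    L    L    W
Cells with no legal move (terminal, hence L): (0,0), (0,1).
The remaining L cells, each justified by listing all of its moves:
(0,4): L (sole option (0,2)(W) is W)
(0,7): L (options (0,5)(W), (0,2)(W) are all W)
(0,8): L (options (0,6)(W), (0,3)(W) are all W)
(1,2): L (options (0,2)(W), (1,0)(W) are all W)
(1,3): L (options (0,3)(W), (1,1)(W) are all W)
(1,6): L (options (0,6)(W), (1,4)(W), (1,1)(W) are all W)
(1,9): L (options (0,9)(W), (1,7)(W), (1,4)(W) are all W)
(2,5): L (options (1,5)(W), (0,5)(W), (2,3)(W), (2,0)(W) are all W)
(3,0): L (options (2,0)(W), (1,0)(W) are all W)
(3,1): L (options (2,1)(W), (1,1)(W) are all W)
(3,4): L (options (2,4)(W), (1,4)(W), (3,2)(W) are all W)
(3,7): L (options (2,7)(W), (1,7)(W), (3,5)(W), (3,2)(W) are all W)
(3,8): L (options (2,8)(W), (1,8)(W), (3,6)(W), (3,3)(W) are all W)
(4,2): L (options (3,2)(W), (2,2)(W), (0,2)(W), (4,0)(W) are all W)
(4,3): L (options (3,3)(W), (2,3)(W), (0,3)(W), (4,1)(W) are all W)
(4,6): L (options (3,6)(W), (2,6)(W), (0,6)(W), (4,4)(W), (4,1)(W) are all W)
(4,9): L (options (3,9)(W), (2,9)(W), (0,9)(W), (4,7)(W), (4,4)(W) are all W)
(5,5): L (options (4,5)(W), (3,5)(W), (1,5)(W), (5,3)(W), (5,0)(W) are all W)
(6,0): L (options (5,0)(W), (4,0)(W), (2,0)(W) are all W)
(6,1): L (options (5,1)(W), (4,1)(W), (2,1)(W) are all W)
(6,4): L (options (5,4)(W), (4,4)(W), (2,4)(W), (6,2)(W) are all W)
(6,7): L (options (5,7)(W), (4,7)(W), (2,7)(W), (6,5)(W), (6,2)(W) are all W)
(6,8): L (options (5,8)(W), (4,8)(W), (2,8)(W), (6,6)(W), (6,3)(W) are all W)
(7,2): L (options (6,2)(W), (5,2)(W), (3,2)(W), (7,0)(W) are all W)
(7,3): L (options (6,3)(W), (5,3)(W), (3,3)(W), (7,1)(W) are all W)
(7,6): L (options (6,6)(W), (5,6)(W), (3,6)(W), (7,4)(W), (7,1)(W) are all W)
(7,9): L (options (6,9)(W), (5,9)(W), (3,9)(W), (7,7)(W), (7,4)(W) are all W)
(8,5): L (options (7,5)(W), (6,5)(W), (4,5)(W), (8,3)(W), (8,0)(W) are all W)
(9,0): L (options (8,0)(W), (7,0)(W), (5,0)(W) are all W)
(9,1): L (options (8,1)(W), (7,1)(W), (5,1)(W) are all W)
(9,4): L (options (8,4)(W), (7,4)(W), (5,4)(W), (9,2)(W) are all W)
(9,7): L (options (8,7)(W), (7,7)(W), (5,7)(W), (9,5)(W), (9,2)(W) are all W)
(9,8): L (options (8,8)(W), (7,8)(W), (5,8)(W), (9,6)(W), (9,3)(W) are all W)
Every other cell has at least one move into one of the L cells above, so it is W.
L cells per row: a=0: 5, a=1: 4, a=2: 1, a=3: 5, a=4: 4, a=5: 1, a=6: 5, a=7: 4, a=8: 1, a=9: 5; total 35.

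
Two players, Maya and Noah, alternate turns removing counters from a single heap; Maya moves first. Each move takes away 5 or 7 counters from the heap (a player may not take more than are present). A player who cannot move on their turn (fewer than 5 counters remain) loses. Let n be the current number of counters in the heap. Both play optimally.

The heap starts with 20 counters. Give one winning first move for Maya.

Build the W/L table. Terminal = L. A non-terminal position is W if it has a move to some L; otherwise it is L.
n=0: no move → L
n=1: no move → L
n=2: no move → L
n=3: no move → L
n=4: no move → L
n=5: reaches L-position 0 → W
n=6: reaches L-position 1 → W
n=7: reaches L-position 2 → W
n=8: reaches L-position 3 → W
n=9: reaches L-position 4 → W
n=10: reaches L-position 3 → W
n=11: reaches L-position 4 → W
n=12: only reaches 7(W), 5(W), all W → L
n=13: only reaches 8(W), 6(W), all W → L
n=14: only reaches 9(W), 7(W), all W → L
n=15: only reaches 10(W), 8(W), all W → L
n=16: only reaches 11(W), 9(W), all W → L
n=17: reaches L-position 12 → W
n=18: reaches L-position 13 → W
n=19: reaches L-position 14 → W
n=20: reaches L-position 15 → W
From 20, the L positions reachable in one move are: 15, 13. Any move reaching one of these is winning.

Remove 5, leaving 15.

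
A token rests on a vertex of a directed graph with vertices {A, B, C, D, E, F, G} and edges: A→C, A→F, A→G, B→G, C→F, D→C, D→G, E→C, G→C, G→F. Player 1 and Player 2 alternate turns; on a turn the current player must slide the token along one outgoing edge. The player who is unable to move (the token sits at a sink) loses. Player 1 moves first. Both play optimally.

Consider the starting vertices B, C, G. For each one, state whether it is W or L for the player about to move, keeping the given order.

Build the W/L table. Terminal = L. A non-terminal position is W if it has a move to some L; otherwise it is L.
Every edge goes from a vertex to one that appears earlier in the order F, C, G, A, D, B, E, so processing vertices in that order labels each vertex after all of its successors.
F: no outgoing edge → L
C: W (go to F, an L position)
G: W (go to F, an L position)
A: W (go to F, an L position)
D: L (options G(W), C(W) are all W)
B: L (sole option G(W) is W)
E: L (sole option C(W) is W)

B: L, C: W, G: W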